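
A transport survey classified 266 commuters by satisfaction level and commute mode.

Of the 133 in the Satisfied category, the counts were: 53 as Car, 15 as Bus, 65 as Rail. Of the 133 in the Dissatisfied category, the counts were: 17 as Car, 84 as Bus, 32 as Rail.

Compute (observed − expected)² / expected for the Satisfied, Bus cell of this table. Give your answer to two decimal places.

Row total (Satisfied) = 133; column total (Bus) = 99; N = 266.
Expected count E = 133 × 99 / 266 = 49.500.
Contribution = (O − E)²/E = (15 − 49.500)² / 49.500 = 24.05.

24.05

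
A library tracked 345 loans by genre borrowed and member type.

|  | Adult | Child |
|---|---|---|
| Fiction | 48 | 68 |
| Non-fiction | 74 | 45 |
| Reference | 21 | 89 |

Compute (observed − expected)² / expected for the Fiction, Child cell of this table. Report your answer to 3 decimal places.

0.000

Row total (Fiction) = 116; column total (Child) = 202; N = 345.
Expected count E = 116 × 202 / 345 = 67.9188.
Contribution = (O − E)²/E = (68 − 67.9188)² / 67.9188 = 0.000.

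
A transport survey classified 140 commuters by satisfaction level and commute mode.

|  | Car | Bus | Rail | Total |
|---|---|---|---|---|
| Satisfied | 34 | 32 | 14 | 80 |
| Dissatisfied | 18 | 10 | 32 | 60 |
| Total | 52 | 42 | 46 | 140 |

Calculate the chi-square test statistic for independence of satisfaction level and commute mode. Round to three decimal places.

Grand total N = 140.
Expected counts (row total × column total / N):
  Satisfied, Car: 80×52/140 = 29.7143
  Satisfied, Bus: 80×42/140 = 24.0000
  Satisfied, Rail: 80×46/140 = 26.2857
  Dissatisfied, Car: 60×52/140 = 22.2857
  Dissatisfied, Bus: 60×42/140 = 18.0000
  Dissatisfied, Rail: 60×46/140 = 19.7143
Contributions (O − E)²/E:
  (34 − 29.7143)²/29.7143 = 0.6181
  (32 − 24.0000)²/24.0000 = 2.6667
  (14 − 26.2857)²/26.2857 = 5.7422
  (18 − 22.2857)²/22.2857 = 0.8242
  (10 − 18.0000)²/18.0000 = 3.5556
  (32 − 19.7143)²/19.7143 = 7.6563
χ² = 0.6181 + 2.6667 + 5.7422 + 0.8242 + 3.5556 + 7.6563 = 21.063

21.063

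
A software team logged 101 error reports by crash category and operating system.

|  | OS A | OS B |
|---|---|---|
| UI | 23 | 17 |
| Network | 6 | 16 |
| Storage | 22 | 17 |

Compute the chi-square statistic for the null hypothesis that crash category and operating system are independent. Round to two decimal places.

6.08

Row totals: 40, 22, 39. Column totals: 51, 50. Grand total N = 101.
Expected counts (row total × column total / N):
  UI, OS A: 40×51/101 = 20.198
  UI, OS B: 40×50/101 = 19.802
  Network, OS A: 22×51/101 = 11.109
  Network, OS B: 22×50/101 = 10.891
  Storage, OS A: 39×51/101 = 19.693
  Storage, OS B: 39×50/101 = 19.307
Contributions (O − E)²/E:
  (23 − 20.198)²/20.198 = 0.3887
  (17 − 19.802)²/19.802 = 0.3965
  (6 − 11.109)²/11.109 = 2.3496
  (16 − 10.891)²/10.891 = 2.3966
  (22 − 19.693)²/19.693 = 0.2703
  (17 − 19.307)²/19.307 = 0.2757
χ² = 0.3887 + 0.3965 + 2.3496 + 2.3966 + 0.2703 + 0.2757 = 6.08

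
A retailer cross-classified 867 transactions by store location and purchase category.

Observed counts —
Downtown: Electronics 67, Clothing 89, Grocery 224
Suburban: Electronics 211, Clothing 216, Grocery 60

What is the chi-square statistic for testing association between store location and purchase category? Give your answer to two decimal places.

212.20

Row totals: 380, 487. Column totals: 278, 305, 284. Grand total N = 867.
Expected counts (row total × column total / N):
  Downtown, Electronics: 380×278/867 = 121.845
  Downtown, Clothing: 380×305/867 = 133.679
  Downtown, Grocery: 380×284/867 = 124.475
  Suburban, Electronics: 487×278/867 = 156.155
  Suburban, Clothing: 487×305/867 = 171.321
  Suburban, Grocery: 487×284/867 = 159.525
Contributions (O − E)²/E:
  (67 − 121.845)²/121.845 = 24.6869
  (89 − 133.679)²/133.679 = 14.9329
  (224 − 124.475)²/124.475 = 79.5760
  (211 − 156.155)²/156.155 = 19.2627
  (216 − 171.321)²/171.321 = 11.6519
  (60 − 159.525)²/159.525 = 62.0920
χ² = 24.6869 + 14.9329 + 79.5760 + 19.2627 + 11.6519 + 62.0920 = 212.20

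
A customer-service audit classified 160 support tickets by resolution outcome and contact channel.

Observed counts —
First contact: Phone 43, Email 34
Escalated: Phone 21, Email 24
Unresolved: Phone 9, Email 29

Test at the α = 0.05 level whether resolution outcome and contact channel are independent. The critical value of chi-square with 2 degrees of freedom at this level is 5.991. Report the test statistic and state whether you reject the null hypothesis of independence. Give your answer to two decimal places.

Row totals: 77, 45, 38. Column totals: 73, 87. Grand total N = 160.
Expected counts (row total × column total / N):
  First contact, Phone: 77×73/160 = 35.131
  First contact, Email: 77×87/160 = 41.869
  Escalated, Phone: 45×73/160 = 20.531
  Escalated, Email: 45×87/160 = 24.469
  Unresolved, Phone: 38×73/160 = 17.337
  Unresolved, Email: 38×87/160 = 20.663
Contributions (O − E)²/E:
  (43 − 35.131)²/35.131 = 1.7626
  (34 − 41.869)²/41.869 = 1.4789
  (21 − 20.531)²/20.531 = 0.0107
  (24 − 24.469)²/24.469 = 0.0090
  (9 − 17.337)²/17.337 = 4.0091
  (29 − 20.663)²/20.663 = 3.3638
χ² = 1.7626 + 1.4789 + 0.0107 + 0.0090 + 4.0091 + 3.3638 = 10.63
df = (3−1)(2−1) = 2. Since 10.63 > 5.991, reject the null hypothesis of independence at α = 0.05.

10.63; reject H₀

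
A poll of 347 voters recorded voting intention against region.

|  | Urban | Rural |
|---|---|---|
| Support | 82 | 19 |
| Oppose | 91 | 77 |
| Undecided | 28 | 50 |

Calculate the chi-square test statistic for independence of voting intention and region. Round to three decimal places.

Row totals: 101, 168, 78. Column totals: 201, 146. Grand total N = 347.
Expected counts (row total × column total / N):
  Support, Urban: 101×201/347 = 58.5043
  Support, Rural: 101×146/347 = 42.4957
  Oppose, Urban: 168×201/347 = 97.3141
  Oppose, Rural: 168×146/347 = 70.6859
  Undecided, Urban: 78×201/347 = 45.1816
  Undecided, Rural: 78×146/347 = 32.8184
Contributions (O − E)²/E:
  (82 − 58.5043)²/58.5043 = 9.4360
  (19 − 42.4957)²/42.4957 = 12.9907
  (91 − 97.3141)²/97.3141 = 0.4097
  (77 − 70.6859)²/70.6859 = 0.5640
  (28 − 45.1816)²/45.1816 = 6.5338
  (50 − 32.8184)²/32.8184 = 8.9952
χ² = 9.4360 + 12.9907 + 0.4097 + 0.5640 + 6.5338 + 8.9952 = 38.929

38.929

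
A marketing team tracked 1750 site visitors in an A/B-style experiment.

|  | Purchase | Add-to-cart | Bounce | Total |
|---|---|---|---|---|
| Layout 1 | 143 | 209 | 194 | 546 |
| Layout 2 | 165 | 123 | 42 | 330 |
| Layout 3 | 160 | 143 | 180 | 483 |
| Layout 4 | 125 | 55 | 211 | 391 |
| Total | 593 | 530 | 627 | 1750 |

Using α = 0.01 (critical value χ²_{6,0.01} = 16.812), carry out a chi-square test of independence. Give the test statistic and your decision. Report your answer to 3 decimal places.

171.548; reject H₀

Grand total N = 1750.
Expected counts (row total × column total / N):
  Layout 1, Purchase: 546×593/1750 = 185.0160
  Layout 1, Add-to-cart: 546×530/1750 = 165.3600
  Layout 1, Bounce: 546×627/1750 = 195.6240
  Layout 2, Purchase: 330×593/1750 = 111.8229
  Layout 2, Add-to-cart: 330×530/1750 = 99.9429
  Layout 2, Bounce: 330×627/1750 = 118.2343
  Layout 3, Purchase: 483×593/1750 = 163.6680
  Layout 3, Add-to-cart: 483×530/1750 = 146.2800
  Layout 3, Bounce: 483×627/1750 = 173.0520
  Layout 4, Purchase: 391×593/1750 = 132.4931
  Layout 4, Add-to-cart: 391×530/1750 = 118.4171
  Layout 4, Bounce: 391×627/1750 = 140.0897
Contributions (O − E)²/E:
  (143 − 185.0160)²/185.0160 = 9.5416
  (209 − 165.3600)²/165.3600 = 11.5170
  (194 − 195.6240)²/195.6240 = 0.0135
  (165 − 111.8229)²/111.8229 = 25.2882
  (123 − 99.9429)²/99.9429 = 5.3193
  (42 − 118.2343)²/118.2343 = 49.1538
  (160 − 163.6680)²/163.6680 = 0.0822
  (143 − 146.2800)²/146.2800 = 0.0735
  (180 − 173.0520)²/173.0520 = 0.2790
  (125 − 132.4931)²/132.4931 = 0.4238
  (55 − 118.4171)²/118.4171 = 33.9624
  (211 − 140.0897)²/140.0897 = 35.8932
χ² = 9.5416 + 11.5170 + 0.0135 + 25.2882 + 5.3193 + 49.1538 + 0.0822 + 0.0735 + 0.2790 + 0.4238 + 33.9624 + 35.8932 = 171.548
df = (4−1)(3−1) = 6. Since 171.548 > 16.812, reject the null hypothesis of independence at α = 0.01.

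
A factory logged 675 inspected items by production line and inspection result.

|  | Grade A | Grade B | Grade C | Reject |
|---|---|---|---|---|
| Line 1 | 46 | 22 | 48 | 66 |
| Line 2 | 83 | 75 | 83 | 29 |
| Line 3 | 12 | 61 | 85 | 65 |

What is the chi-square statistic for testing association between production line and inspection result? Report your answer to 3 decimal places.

Row totals: 182, 270, 223. Column totals: 141, 158, 216, 160. Grand total N = 675.
Expected counts (row total × column total / N):
  Line 1, Grade A: 182×141/675 = 38.0178
  Line 1, Grade B: 182×158/675 = 42.6015
  Line 1, Grade C: 182×216/675 = 58.2400
  Line 1, Reject: 182×160/675 = 43.1407
  Line 2, Grade A: 270×141/675 = 56.4000
  Line 2, Grade B: 270×158/675 = 63.2000
  Line 2, Grade C: 270×216/675 = 86.4000
  Line 2, Reject: 270×160/675 = 64.0000
  Line 3, Grade A: 223×141/675 = 46.5822
  Line 3, Grade B: 223×158/675 = 52.1985
  Line 3, Grade C: 223×216/675 = 71.3600
  Line 3, Reject: 223×160/675 = 52.8593
Contributions (O − E)²/E:
  (46 − 38.0178)²/38.0178 = 1.6759
  (22 − 42.6015)²/42.6015 = 9.9626
  (48 − 58.2400)²/58.2400 = 1.8004
  (66 − 43.1407)²/43.1407 = 12.1126
  (83 − 56.4000)²/56.4000 = 12.5454
  (75 − 63.2000)²/63.2000 = 2.2032
  (83 − 86.4000)²/86.4000 = 0.1338
  (29 − 64.0000)²/64.0000 = 19.1406
  (12 − 46.5822)²/46.5822 = 25.6735
  (61 − 52.1985)²/52.1985 = 1.4841
  (85 − 71.3600)²/71.3600 = 2.6072
  (65 − 52.8593)²/52.8593 = 2.7885
χ² = 1.6759 + 9.9626 + 1.8004 + 12.1126 + 12.5454 + 2.2032 + 0.1338 + 19.1406 + 25.6735 + 1.4841 + 2.6072 + 2.7885 = 92.128

92.128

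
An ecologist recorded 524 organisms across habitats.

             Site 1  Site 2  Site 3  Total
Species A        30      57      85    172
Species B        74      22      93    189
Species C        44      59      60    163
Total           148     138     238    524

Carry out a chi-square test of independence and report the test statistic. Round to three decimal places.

43.562

Grand total N = 524.
Expected counts (row total × column total / N):
  Species A, Site 1: 172×148/524 = 48.5802
  Species A, Site 2: 172×138/524 = 45.2977
  Species A, Site 3: 172×238/524 = 78.1221
  Species B, Site 1: 189×148/524 = 53.3817
  Species B, Site 2: 189×138/524 = 49.7748
  Species B, Site 3: 189×238/524 = 85.8435
  Species C, Site 1: 163×148/524 = 46.0382
  Species C, Site 2: 163×138/524 = 42.9275
  Species C, Site 3: 163×238/524 = 74.0344
Contributions (O − E)²/E:
  (30 − 48.5802)²/48.5802 = 7.1063
  (57 − 45.2977)²/45.2977 = 3.0232
  (85 − 78.1221)²/78.1221 = 0.6055
  (74 − 53.3817)²/53.3817 = 7.9637
  (22 − 49.7748)²/49.7748 = 15.4986
  (93 − 85.8435)²/85.8435 = 0.5966
  (44 − 46.0382)²/46.0382 = 0.0902
  (59 − 42.9275)²/42.9275 = 6.0177
  (60 − 74.0344)²/74.0344 = 2.6604
χ² = 7.1063 + 3.0232 + 0.6055 + 7.9637 + 15.4986 + 0.5966 + 0.0902 + 6.0177 + 2.6604 = 43.562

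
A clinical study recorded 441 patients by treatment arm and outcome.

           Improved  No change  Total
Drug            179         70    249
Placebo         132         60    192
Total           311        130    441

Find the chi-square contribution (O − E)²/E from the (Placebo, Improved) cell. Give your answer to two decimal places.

0.09

Row total (Placebo) = 192; column total (Improved) = 311; N = 441.
Expected count E = 192 × 311 / 441 = 135.401.
Contribution = (O − E)²/E = (132 − 135.401)² / 135.401 = 0.09.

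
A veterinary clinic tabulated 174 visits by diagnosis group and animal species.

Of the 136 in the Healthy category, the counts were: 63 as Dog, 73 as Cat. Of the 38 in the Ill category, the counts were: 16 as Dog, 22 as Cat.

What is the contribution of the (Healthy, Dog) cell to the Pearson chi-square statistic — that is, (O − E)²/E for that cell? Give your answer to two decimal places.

0.03

Row total (Healthy) = 136; column total (Dog) = 79; N = 174.
Expected count E = 136 × 79 / 174 = 61.747.
Contribution = (O − E)²/E = (63 − 61.747)² / 61.747 = 0.03.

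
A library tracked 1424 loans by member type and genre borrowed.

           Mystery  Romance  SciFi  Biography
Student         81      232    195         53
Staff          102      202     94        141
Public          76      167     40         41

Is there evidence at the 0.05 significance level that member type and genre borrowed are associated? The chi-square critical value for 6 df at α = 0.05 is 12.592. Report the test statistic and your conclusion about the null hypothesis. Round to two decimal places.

126.08; reject H₀

Row totals: 561, 539, 324. Column totals: 259, 601, 329, 235. Grand total N = 1424.
Expected counts (row total × column total / N):
  Student, Mystery: 561×259/1424 = 102.036
  Student, Romance: 561×601/1424 = 236.770
  Student, SciFi: 561×329/1424 = 129.613
  Student, Biography: 561×235/1424 = 92.581
  Staff, Mystery: 539×259/1424 = 98.034
  Staff, Romance: 539×601/1424 = 227.485
  Staff, SciFi: 539×329/1424 = 124.530
  Staff, Biography: 539×235/1424 = 88.950
  Public, Mystery: 324×259/1424 = 58.930
  Public, Romance: 324×601/1424 = 136.744
  Public, SciFi: 324×329/1424 = 74.857
  Public, Biography: 324×235/1424 = 53.469
Contributions (O − E)²/E:
  (81 − 102.036)²/102.036 = 4.3368
  (232 − 236.770)²/236.770 = 0.0961
  (195 − 129.613)²/129.613 = 32.9863
  (53 − 92.581)²/92.581 = 16.9220
  (102 − 98.034)²/98.034 = 0.1604
  (202 − 227.485)²/227.485 = 2.8551
  (94 − 124.530)²/124.530 = 7.4848
  (141 − 88.950)²/88.950 = 30.4576
  (76 − 58.930)²/58.930 = 4.9446
  (167 − 136.744)²/136.744 = 6.6944
  (40 − 74.857)²/74.857 = 16.2311
  (41 − 53.469)²/53.469 = 2.9078
χ² = 4.3368 + 0.0961 + 32.9863 + 16.9220 + 0.1604 + 2.8551 + 7.4848 + 30.4576 + 4.9446 + 6.6944 + 16.2311 + 2.9078 = 126.08
df = (3−1)(4−1) = 6. Since 126.08 > 12.592, reject the null hypothesis of independence at α = 0.05.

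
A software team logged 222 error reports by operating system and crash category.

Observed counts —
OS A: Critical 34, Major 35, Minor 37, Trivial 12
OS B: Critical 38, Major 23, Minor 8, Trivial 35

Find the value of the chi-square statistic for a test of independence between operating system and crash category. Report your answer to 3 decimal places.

Row totals: 118, 104. Column totals: 72, 58, 45, 47. Grand total N = 222.
Expected counts (row total × column total / N):
  OS A, Critical: 118×72/222 = 38.2703
  OS A, Major: 118×58/222 = 30.8288
  OS A, Minor: 118×45/222 = 23.9189
  OS A, Trivial: 118×47/222 = 24.9820
  OS B, Critical: 104×72/222 = 33.7297
  OS B, Major: 104×58/222 = 27.1712
  OS B, Minor: 104×45/222 = 21.0811
  OS B, Trivial: 104×47/222 = 22.0180
Contributions (O − E)²/E:
  (34 − 38.2703)²/38.2703 = 0.4765
  (35 − 30.8288)²/30.8288 = 0.5644
  (37 − 23.9189)²/23.9189 = 7.1540
  (12 − 24.9820)²/24.9820 = 6.7462
  (38 − 33.7297)²/33.7297 = 0.5406
  (23 − 27.1712)²/27.1712 = 0.6403
  (8 − 21.0811)²/21.0811 = 8.1170
  (35 − 22.0180)²/22.0180 = 7.6543
χ² = 0.4765 + 0.5644 + 7.1540 + 6.7462 + 0.5406 + 0.6403 + 8.1170 + 7.6543 = 31.893

31.893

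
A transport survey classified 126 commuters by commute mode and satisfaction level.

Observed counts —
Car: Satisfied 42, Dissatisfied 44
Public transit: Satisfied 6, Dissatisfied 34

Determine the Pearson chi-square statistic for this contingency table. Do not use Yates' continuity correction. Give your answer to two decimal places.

Row totals: 86, 40. Column totals: 48, 78. Grand total N = 126.
Expected counts (row total × column total / N):
  Car, Satisfied: 86×48/126 = 32.7619
  Car, Dissatisfied: 86×78/126 = 53.2381
  Public transit, Satisfied: 40×48/126 = 15.2381
  Public transit, Dissatisfied: 40×78/126 = 24.7619
Contributions (O − E)²/E:
  (42 − 32.7619)²/32.7619 = 2.6049
  (44 − 53.2381)²/53.2381 = 1.6030
  (6 − 15.2381)²/15.2381 = 5.6006
  (34 − 24.7619)²/24.7619 = 3.4465
χ² = 2.6049 + 1.6030 + 5.6006 + 3.4465 = 13.26

13.26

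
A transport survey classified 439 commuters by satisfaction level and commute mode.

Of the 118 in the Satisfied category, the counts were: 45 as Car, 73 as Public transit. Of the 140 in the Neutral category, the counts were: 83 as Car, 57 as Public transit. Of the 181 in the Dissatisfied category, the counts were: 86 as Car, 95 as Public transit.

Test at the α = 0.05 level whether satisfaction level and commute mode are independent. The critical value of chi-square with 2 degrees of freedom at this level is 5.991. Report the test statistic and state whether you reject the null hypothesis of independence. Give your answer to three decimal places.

Row totals: 118, 140, 181. Column totals: 214, 225. Grand total N = 439.
Expected counts (row total × column total / N):
  Satisfied, Car: 118×214/439 = 57.5216
  Satisfied, Public transit: 118×225/439 = 60.4784
  Neutral, Car: 140×214/439 = 68.2460
  Neutral, Public transit: 140×225/439 = 71.7540
  Dissatisfied, Car: 181×214/439 = 88.2323
  Dissatisfied, Public transit: 181×225/439 = 92.7677
Contributions (O − E)²/E:
  (45 − 57.5216)²/57.5216 = 2.7258
  (73 − 60.4784)²/60.4784 = 2.5925
  (83 − 68.2460)²/68.2460 = 3.1896
  (57 − 71.7540)²/71.7540 = 3.0337
  (86 − 88.2323)²/88.2323 = 0.0565
  (95 − 92.7677)²/92.7677 = 0.0537
χ² = 2.7258 + 2.5925 + 3.1896 + 3.0337 + 0.0565 + 0.0537 = 11.652
df = (3−1)(2−1) = 2. Since 11.652 > 5.991, reject the null hypothesis of independence at α = 0.05.

11.652; reject H₀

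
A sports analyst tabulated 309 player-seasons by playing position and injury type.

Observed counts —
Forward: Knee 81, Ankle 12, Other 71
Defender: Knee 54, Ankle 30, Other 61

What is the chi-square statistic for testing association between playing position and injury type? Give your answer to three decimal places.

Row totals: 164, 145. Column totals: 135, 42, 132. Grand total N = 309.
Expected counts (row total × column total / N):
  Forward, Knee: 164×135/309 = 71.6505
  Forward, Ankle: 164×42/309 = 22.2913
  Forward, Other: 164×132/309 = 70.0583
  Defender, Knee: 145×135/309 = 63.3495
  Defender, Ankle: 145×42/309 = 19.7087
  Defender, Other: 145×132/309 = 61.9417
Contributions (O − E)²/E:
  (81 − 71.6505)²/71.6505 = 1.2200
  (12 − 22.2913)²/22.2913 = 4.7512
  (71 − 70.0583)²/70.0583 = 0.0127
  (54 − 63.3495)²/63.3495 = 1.3799
  (30 − 19.7087)²/19.7087 = 5.3738
  (61 − 61.9417)²/61.9417 = 0.0143
χ² = 1.2200 + 4.7512 + 0.0127 + 1.3799 + 5.3738 + 0.0143 = 12.752

12.752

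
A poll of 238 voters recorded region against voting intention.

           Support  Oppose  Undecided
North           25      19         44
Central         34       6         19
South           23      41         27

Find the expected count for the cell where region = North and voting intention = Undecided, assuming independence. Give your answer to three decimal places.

33.277

Row total (North) = 88; column total (Undecided) = 90; grand total N = 238.
Expected count = (row total × column total) / N = 88 × 90 / 238 = 33.277.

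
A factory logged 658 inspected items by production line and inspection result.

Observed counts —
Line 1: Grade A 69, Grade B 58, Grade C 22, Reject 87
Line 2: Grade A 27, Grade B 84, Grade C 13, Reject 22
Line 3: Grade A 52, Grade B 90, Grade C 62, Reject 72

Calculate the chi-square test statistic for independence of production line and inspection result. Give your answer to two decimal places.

Row totals: 236, 146, 276. Column totals: 148, 232, 97, 181. Grand total N = 658.
Expected counts (row total × column total / N):
  Line 1, Grade A: 236×148/658 = 53.0821
  Line 1, Grade B: 236×232/658 = 83.2097
  Line 1, Grade C: 236×97/658 = 34.7903
  Line 1, Reject: 236×181/658 = 64.9179
  Line 2, Grade A: 146×148/658 = 32.8389
  Line 2, Grade B: 146×232/658 = 51.4772
  Line 2, Grade C: 146×97/658 = 21.5228
  Line 2, Reject: 146×181/658 = 40.1611
  Line 3, Grade A: 276×148/658 = 62.0790
  Line 3, Grade B: 276×232/658 = 97.3131
  Line 3, Grade C: 276×97/658 = 40.6869
  Line 3, Reject: 276×181/658 = 75.9210
Contributions (O − E)²/E:
  (69 − 53.0821)²/53.0821 = 4.7734
  (58 − 83.2097)²/83.2097 = 7.6377
  (22 − 34.7903)²/34.7903 = 4.7022
  (87 − 64.9179)²/64.9179 = 7.5113
  (27 − 32.8389)²/32.8389 = 1.0382
  (84 − 51.4772)²/51.4772 = 20.5476
  (13 − 21.5228)²/21.5228 = 3.3749
  (22 − 40.1611)²/40.1611 = 8.2126
  (52 − 62.0790)²/62.0790 = 1.6364
  (90 − 97.3131)²/97.3131 = 0.5496
  (62 − 40.6869)²/40.6869 = 11.1645
  (72 − 75.9210)²/75.9210 = 0.2025
χ² = 4.7734 + 7.6377 + 4.7022 + 7.5113 + 1.0382 + 20.5476 + 3.3749 + 8.2126 + 1.6364 + 0.5496 + 11.1645 + 0.2025 = 71.35

71.35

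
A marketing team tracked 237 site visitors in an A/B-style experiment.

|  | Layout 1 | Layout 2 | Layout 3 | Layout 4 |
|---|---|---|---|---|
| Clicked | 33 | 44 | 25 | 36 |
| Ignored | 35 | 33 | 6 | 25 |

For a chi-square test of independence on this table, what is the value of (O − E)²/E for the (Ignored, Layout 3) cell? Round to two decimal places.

3.73

Row total (Ignored) = 99; column total (Layout 3) = 31; N = 237.
Expected count E = 99 × 31 / 237 = 12.949.
Contribution = (O − E)²/E = (6 − 12.949)² / 12.949 = 3.73.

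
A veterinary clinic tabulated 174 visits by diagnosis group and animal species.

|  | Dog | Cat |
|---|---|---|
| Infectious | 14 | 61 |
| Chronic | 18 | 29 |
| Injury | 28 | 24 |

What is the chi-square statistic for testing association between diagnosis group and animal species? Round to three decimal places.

Row totals: 75, 47, 52. Column totals: 60, 114. Grand total N = 174.
Expected counts (row total × column total / N):
  Infectious, Dog: 75×60/174 = 25.8621
  Infectious, Cat: 75×114/174 = 49.1379
  Chronic, Dog: 47×60/174 = 16.2069
  Chronic, Cat: 47×114/174 = 30.7931
  Injury, Dog: 52×60/174 = 17.9310
  Injury, Cat: 52×114/174 = 34.0690
Contributions (O − E)²/E:
  (14 − 25.8621)²/25.8621 = 5.4408
  (61 − 49.1379)²/49.1379 = 2.8636
  (18 − 16.2069)²/16.2069 = 0.1984
  (29 − 30.7931)²/30.7931 = 0.1044
  (28 − 17.9310)²/17.9310 = 5.6542
  (24 − 34.0690)²/34.0690 = 2.9759
χ² = 5.4408 + 2.8636 + 0.1984 + 0.1044 + 5.6542 + 2.9759 = 17.237

17.237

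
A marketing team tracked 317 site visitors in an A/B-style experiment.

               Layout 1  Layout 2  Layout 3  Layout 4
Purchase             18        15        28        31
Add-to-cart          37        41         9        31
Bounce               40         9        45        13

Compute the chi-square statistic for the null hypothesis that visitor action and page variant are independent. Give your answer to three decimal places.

Row totals: 92, 118, 107. Column totals: 95, 65, 82, 75. Grand total N = 317.
Expected counts (row total × column total / N):
  Purchase, Layout 1: 92×95/317 = 27.5710
  Purchase, Layout 2: 92×65/317 = 18.8644
  Purchase, Layout 3: 92×82/317 = 23.7981
  Purchase, Layout 4: 92×75/317 = 21.7666
  Add-to-cart, Layout 1: 118×95/317 = 35.3628
  Add-to-cart, Layout 2: 118×65/317 = 24.1956
  Add-to-cart, Layout 3: 118×82/317 = 30.5237
  Add-to-cart, Layout 4: 118×75/317 = 27.9180
  Bounce, Layout 1: 107×95/317 = 32.0662
  Bounce, Layout 2: 107×65/317 = 21.9401
  Bounce, Layout 3: 107×82/317 = 27.6782
  Bounce, Layout 4: 107×75/317 = 25.3155
Contributions (O − E)²/E:
  (18 − 27.5710)²/27.5710 = 3.3225
  (15 − 18.8644)²/18.8644 = 0.7916
  (28 − 23.7981)²/23.7981 = 0.7419
  (31 − 21.7666)²/21.7666 = 3.9168
  (37 − 35.3628)²/35.3628 = 0.0758
  (41 − 24.1956)²/24.1956 = 11.6710
  (9 − 30.5237)²/30.5237 = 15.1774
  (31 − 27.9180)²/27.9180 = 0.3402
  (40 − 32.0662)²/32.0662 = 1.9630
  (9 − 21.9401)²/21.9401 = 7.6320
  (45 − 27.6782)²/27.6782 = 10.8405
  (13 − 25.3155)²/25.3155 = 5.9913
χ² = 3.3225 + 0.7916 + 0.7419 + 3.9168 + 0.0758 + 11.6710 + 15.1774 + 0.3402 + 1.9630 + 7.6320 + 10.8405 + 5.9913 = 62.464

62.464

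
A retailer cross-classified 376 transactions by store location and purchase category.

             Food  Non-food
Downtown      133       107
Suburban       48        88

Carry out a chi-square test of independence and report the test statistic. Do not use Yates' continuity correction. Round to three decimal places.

14.080

Row totals: 240, 136. Column totals: 181, 195. Grand total N = 376.
Expected counts (row total × column total / N):
  Downtown, Food: 240×181/376 = 115.5319
  Downtown, Non-food: 240×195/376 = 124.4681
  Suburban, Food: 136×181/376 = 65.4681
  Suburban, Non-food: 136×195/376 = 70.5319
Contributions (O − E)²/E:
  (133 − 115.5319)²/115.5319 = 2.6411
  (107 − 124.4681)²/124.4681 = 2.4515
  (48 − 65.4681)²/65.4681 = 4.6608
  (88 − 70.5319)²/70.5319 = 4.3262
χ² = 2.6411 + 2.4515 + 4.6608 + 4.3262 = 14.080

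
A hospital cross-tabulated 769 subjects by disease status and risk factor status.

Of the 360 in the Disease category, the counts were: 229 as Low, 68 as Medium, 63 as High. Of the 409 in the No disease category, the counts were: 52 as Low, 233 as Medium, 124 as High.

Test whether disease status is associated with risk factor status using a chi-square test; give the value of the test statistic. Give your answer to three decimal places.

Row totals: 360, 409. Column totals: 281, 301, 187. Grand total N = 769.
Expected counts (row total × column total / N):
  Disease, Low: 360×281/769 = 131.547464
  Disease, Medium: 360×301/769 = 140.910273
  Disease, High: 360×187/769 = 87.542263
  No disease, Low: 409×281/769 = 149.452536
  No disease, Medium: 409×301/769 = 160.089727
  No disease, High: 409×187/769 = 99.457737
Contributions (O − E)²/E:
  (229 − 131.547464)²/131.547464 = 72.1944
  (68 − 140.910273)²/140.910273 = 37.7255
  (63 − 87.542263)²/87.542263 = 6.8804
  (52 − 149.452536)²/149.452536 = 63.5452
  (233 − 160.089727)²/160.089727 = 33.2058
  (124 − 99.457737)²/99.457737 = 6.0561
χ² = 72.1944 + 37.7255 + 6.8804 + 63.5452 + 33.2058 + 6.0561 = 219.607

219.607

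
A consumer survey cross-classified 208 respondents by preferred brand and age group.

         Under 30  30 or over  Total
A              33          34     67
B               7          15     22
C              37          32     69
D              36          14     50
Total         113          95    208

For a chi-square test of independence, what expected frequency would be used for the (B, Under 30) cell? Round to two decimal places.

Row total (B) = 22; column total (Under 30) = 113; grand total N = 208.
Expected count = (row total × column total) / N = 22 × 113 / 208 = 11.95.

11.95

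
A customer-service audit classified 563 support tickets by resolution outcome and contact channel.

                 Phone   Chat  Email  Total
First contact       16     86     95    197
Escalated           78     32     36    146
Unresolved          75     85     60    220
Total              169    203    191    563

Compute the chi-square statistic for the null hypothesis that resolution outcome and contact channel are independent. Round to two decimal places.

89.42

Grand total N = 563.
Expected counts (row total × column total / N):
  First contact, Phone: 197×169/563 = 59.135
  First contact, Chat: 197×203/563 = 71.032
  First contact, Email: 197×191/563 = 66.833
  Escalated, Phone: 146×169/563 = 43.826
  Escalated, Chat: 146×203/563 = 52.643
  Escalated, Email: 146×191/563 = 49.531
  Unresolved, Phone: 220×169/563 = 66.039
  Unresolved, Chat: 220×203/563 = 79.325
  Unresolved, Email: 220×191/563 = 74.636
Contributions (O − E)²/E:
  (16 − 59.135)²/59.135 = 31.4641
  (86 − 71.032)²/71.032 = 3.1541
  (95 − 66.833)²/66.833 = 11.8711
  (78 − 43.826)²/43.826 = 26.6477
  (32 − 52.643)²/52.643 = 8.0948
  (36 − 49.531)²/49.531 = 3.6964
  (75 − 66.039)²/66.039 = 1.2159
  (85 − 79.325)²/79.325 = 0.4060
  (60 − 74.636)²/74.636 = 2.8701
χ² = 31.4641 + 3.1541 + 11.8711 + 26.6477 + 8.0948 + 3.6964 + 1.2159 + 0.4060 + 2.8701 = 89.42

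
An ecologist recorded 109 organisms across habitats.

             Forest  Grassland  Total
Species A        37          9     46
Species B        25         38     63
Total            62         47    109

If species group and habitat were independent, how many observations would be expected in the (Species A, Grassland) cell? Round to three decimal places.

19.835

Row total (Species A) = 46; column total (Grassland) = 47; grand total N = 109.
Expected count = (row total × column total) / N = 46 × 47 / 109 = 19.835.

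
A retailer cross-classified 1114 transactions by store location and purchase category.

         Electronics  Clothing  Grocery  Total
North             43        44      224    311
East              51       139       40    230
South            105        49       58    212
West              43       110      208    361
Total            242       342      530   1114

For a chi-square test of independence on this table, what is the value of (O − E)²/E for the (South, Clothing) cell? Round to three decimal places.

Row total (South) = 212; column total (Clothing) = 342; N = 1114.
Expected count E = 212 × 342 / 1114 = 65.0844.
Contribution = (O − E)²/E = (49 − 65.0844)² / 65.0844 = 3.975.

3.975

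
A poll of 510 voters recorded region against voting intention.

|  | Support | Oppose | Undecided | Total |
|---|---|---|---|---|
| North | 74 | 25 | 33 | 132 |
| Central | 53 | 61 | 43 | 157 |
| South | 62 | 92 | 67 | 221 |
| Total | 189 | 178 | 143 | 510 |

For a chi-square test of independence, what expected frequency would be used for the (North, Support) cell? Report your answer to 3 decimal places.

48.918

Row total (North) = 132; column total (Support) = 189; grand total N = 510.
Expected count = (row total × column total) / N = 132 × 189 / 510 = 48.918.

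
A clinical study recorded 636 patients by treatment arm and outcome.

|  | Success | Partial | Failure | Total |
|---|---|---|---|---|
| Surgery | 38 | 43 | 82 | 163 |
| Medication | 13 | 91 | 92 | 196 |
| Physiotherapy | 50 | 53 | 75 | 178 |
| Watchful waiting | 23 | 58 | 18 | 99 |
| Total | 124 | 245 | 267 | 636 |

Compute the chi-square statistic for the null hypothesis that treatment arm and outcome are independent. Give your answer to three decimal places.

Grand total N = 636.
Expected counts (row total × column total / N):
  Surgery, Success: 163×124/636 = 31.77987
  Surgery, Partial: 163×245/636 = 62.79088
  Surgery, Failure: 163×267/636 = 68.42925
  Medication, Success: 196×124/636 = 38.21384
  Medication, Partial: 196×245/636 = 75.50314
  Medication, Failure: 196×267/636 = 82.28302
  Physiotherapy, Success: 178×124/636 = 34.70440
  Physiotherapy, Partial: 178×245/636 = 68.56918
  Physiotherapy, Failure: 178×267/636 = 74.72642
  Watchful waiting, Success: 99×124/636 = 19.30189
  Watchful waiting, Partial: 99×245/636 = 38.13679
  Watchful waiting, Failure: 99×267/636 = 41.56132
Contributions (O − E)²/E:
  (38 − 31.77987)²/31.77987 = 1.2174
  (43 − 62.79088)²/62.79088 = 6.2378
  (82 − 68.42925)²/68.42925 = 2.6913
  (13 − 38.21384)²/38.21384 = 16.6363
  (91 − 75.50314)²/75.50314 = 3.1807
  (92 − 82.28302)²/82.28302 = 1.1475
  (50 − 34.70440)²/34.70440 = 6.7414
  (53 − 68.56918)²/68.56918 = 3.5351
  (75 − 74.72642)²/74.72642 = 0.0010
  (23 − 19.30189)²/19.30189 = 0.7085
  (58 − 38.13679)²/38.13679 = 10.3456
  (18 − 41.56132)²/41.56132 = 13.3570
χ² = 1.2174 + 6.2378 + 2.6913 + 16.6363 + 3.1807 + 1.1475 + 6.7414 + 3.5351 + 0.0010 + 0.7085 + 10.3456 + 13.3570 = 65.800

65.800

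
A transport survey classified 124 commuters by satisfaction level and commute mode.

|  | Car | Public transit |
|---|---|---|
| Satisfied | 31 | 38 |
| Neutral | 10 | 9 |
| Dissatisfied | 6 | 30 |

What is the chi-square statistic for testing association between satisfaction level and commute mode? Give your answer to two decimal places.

Row totals: 69, 19, 36. Column totals: 47, 77. Grand total N = 124.
Expected counts (row total × column total / N):
  Satisfied, Car: 69×47/124 = 26.1532
  Satisfied, Public transit: 69×77/124 = 42.8468
  Neutral, Car: 19×47/124 = 7.2016
  Neutral, Public transit: 19×77/124 = 11.7984
  Dissatisfied, Car: 36×47/124 = 13.6452
  Dissatisfied, Public transit: 36×77/124 = 22.3548
Contributions (O − E)²/E:
  (31 − 26.1532)²/26.1532 = 0.8982
  (38 − 42.8468)²/42.8468 = 0.5483
  (10 − 7.2016)²/7.2016 = 1.0874
  (9 − 11.7984)²/11.7984 = 0.6637
  (6 − 13.6452)²/13.6452 = 4.2835
  (30 − 22.3548)²/22.3548 = 2.6146
χ² = 0.8982 + 0.5483 + 1.0874 + 0.6637 + 4.2835 + 2.6146 = 10.10

10.10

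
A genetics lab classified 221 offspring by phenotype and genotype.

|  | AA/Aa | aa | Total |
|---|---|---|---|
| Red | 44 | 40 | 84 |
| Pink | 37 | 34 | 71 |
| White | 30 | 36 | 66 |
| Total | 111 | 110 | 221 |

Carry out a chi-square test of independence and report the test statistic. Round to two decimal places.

Grand total N = 221.
Expected counts (row total × column total / N):
  Red, AA/Aa: 84×111/221 = 42.190
  Red, aa: 84×110/221 = 41.810
  Pink, AA/Aa: 71×111/221 = 35.661
  Pink, aa: 71×110/221 = 35.339
  White, AA/Aa: 66×111/221 = 33.149
  White, aa: 66×110/221 = 32.851
Contributions (O − E)²/E:
  (44 − 42.190)²/42.190 = 0.0777
  (40 − 41.810)²/41.810 = 0.0784
  (37 − 35.661)²/35.661 = 0.0503
  (34 − 35.339)²/35.339 = 0.0507
  (30 − 33.149)²/33.149 = 0.2991
  (36 − 32.851)²/32.851 = 0.3019
χ² = 0.0777 + 0.0784 + 0.0503 + 0.0507 + 0.2991 + 0.3019 = 0.86

0.86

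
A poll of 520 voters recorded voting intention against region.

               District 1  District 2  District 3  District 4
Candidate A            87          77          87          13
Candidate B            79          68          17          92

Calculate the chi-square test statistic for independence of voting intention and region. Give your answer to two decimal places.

Row totals: 264, 256. Column totals: 166, 145, 104, 105. Grand total N = 520.
Expected counts (row total × column total / N):
  Candidate A, District 1: 264×166/520 = 84.277
  Candidate A, District 2: 264×145/520 = 73.615
  Candidate A, District 3: 264×104/520 = 52.800
  Candidate A, District 4: 264×105/520 = 53.308
  Candidate B, District 1: 256×166/520 = 81.723
  Candidate B, District 2: 256×145/520 = 71.385
  Candidate B, District 3: 256×104/520 = 51.200
  Candidate B, District 4: 256×105/520 = 51.692
Contributions (O − E)²/E:
  (87 − 84.277)²/84.277 = 0.0880
  (77 − 73.615)²/73.615 = 0.1557
  (87 − 52.800)²/52.800 = 22.1523
  (13 − 53.308)²/53.308 = 30.4783
  (79 − 81.723)²/81.723 = 0.0907
  (68 − 71.385)²/71.385 = 0.1605
  (17 − 51.200)²/51.200 = 22.8445
  (92 − 51.692)²/51.692 = 31.4311
χ² = 0.0880 + 0.1557 + 22.1523 + 30.4783 + 0.0907 + 0.1605 + 22.8445 + 31.4311 = 107.40

107.40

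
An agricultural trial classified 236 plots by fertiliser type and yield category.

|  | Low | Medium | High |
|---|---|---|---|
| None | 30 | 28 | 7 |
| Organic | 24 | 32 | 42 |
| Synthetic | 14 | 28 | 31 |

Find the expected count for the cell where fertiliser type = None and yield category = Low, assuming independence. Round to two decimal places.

Row total (None) = 65; column total (Low) = 68; grand total N = 236.
Expected count = (row total × column total) / N = 65 × 68 / 236 = 18.73.

18.73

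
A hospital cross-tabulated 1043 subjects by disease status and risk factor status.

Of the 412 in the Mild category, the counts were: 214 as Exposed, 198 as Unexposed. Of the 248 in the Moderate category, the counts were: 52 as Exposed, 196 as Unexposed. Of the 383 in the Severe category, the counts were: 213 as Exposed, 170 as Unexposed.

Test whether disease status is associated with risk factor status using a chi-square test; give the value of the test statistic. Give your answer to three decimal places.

82.684

Row totals: 412, 248, 383. Column totals: 479, 564. Grand total N = 1043.
Expected counts (row total × column total / N):
  Mild, Exposed: 412×479/1043 = 189.2119
  Mild, Unexposed: 412×564/1043 = 222.7881
  Moderate, Exposed: 248×479/1043 = 113.8945
  Moderate, Unexposed: 248×564/1043 = 134.1055
  Severe, Exposed: 383×479/1043 = 175.8936
  Severe, Unexposed: 383×564/1043 = 207.1064
Contributions (O − E)²/E:
  (214 − 189.2119)²/189.2119 = 3.2474
  (198 − 222.7881)²/222.7881 = 2.7580
  (52 − 113.8945)²/113.8945 = 33.6358
  (196 − 134.1055)²/134.1055 = 28.5665
  (213 − 175.8936)²/175.8936 = 7.8279
  (170 − 207.1064)²/207.1064 = 6.6482
χ² = 3.2474 + 2.7580 + 33.6358 + 28.5665 + 7.8279 + 6.6482 = 82.684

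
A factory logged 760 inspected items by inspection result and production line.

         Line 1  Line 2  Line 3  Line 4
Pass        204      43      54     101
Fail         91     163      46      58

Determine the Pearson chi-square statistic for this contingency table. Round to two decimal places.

123.32

Row totals: 402, 358. Column totals: 295, 206, 100, 159. Grand total N = 760.
Expected counts (row total × column total / N):
  Pass, Line 1: 402×295/760 = 156.039
  Pass, Line 2: 402×206/760 = 108.963
  Pass, Line 3: 402×100/760 = 52.895
  Pass, Line 4: 402×159/760 = 84.103
  Fail, Line 1: 358×295/760 = 138.961
  Fail, Line 2: 358×206/760 = 97.037
  Fail, Line 3: 358×100/760 = 47.105
  Fail, Line 4: 358×159/760 = 74.897
Contributions (O − E)²/E:
  (204 − 156.039)²/156.039 = 14.7416
  (43 − 108.963)²/108.963 = 39.9321
  (54 − 52.895)²/52.895 = 0.0231
  (101 − 84.103)²/84.103 = 3.3947
  (91 − 138.961)²/138.961 = 16.5533
  (163 − 97.037)²/97.037 = 44.8398
  (46 − 47.105)²/47.105 = 0.0259
  (58 − 74.897)²/74.897 = 3.8120
χ² = 14.7416 + 39.9321 + 0.0231 + 3.3947 + 16.5533 + 44.8398 + 0.0259 + 3.8120 = 123.32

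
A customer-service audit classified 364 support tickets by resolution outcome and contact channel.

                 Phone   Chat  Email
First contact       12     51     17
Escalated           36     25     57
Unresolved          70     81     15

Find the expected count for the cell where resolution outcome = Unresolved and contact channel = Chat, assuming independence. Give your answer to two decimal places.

Row total (Unresolved) = 166; column total (Chat) = 157; grand total N = 364.
Expected count = (row total × column total) / N = 166 × 157 / 364 = 71.60.

71.60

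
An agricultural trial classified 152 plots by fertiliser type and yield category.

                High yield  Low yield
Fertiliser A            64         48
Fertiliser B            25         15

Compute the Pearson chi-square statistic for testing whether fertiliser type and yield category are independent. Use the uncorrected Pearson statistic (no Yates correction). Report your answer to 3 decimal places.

Row totals: 112, 40. Column totals: 89, 63. Grand total N = 152.
Expected counts (row total × column total / N):
  Fertiliser A, High yield: 112×89/152 = 65.5789
  Fertiliser A, Low yield: 112×63/152 = 46.4211
  Fertiliser B, High yield: 40×89/152 = 23.4211
  Fertiliser B, Low yield: 40×63/152 = 16.5789
Contributions (O − E)²/E:
  (64 − 65.5789)²/65.5789 = 0.0380
  (48 − 46.4211)²/46.4211 = 0.0537
  (25 − 23.4211)²/23.4211 = 0.1064
  (15 − 16.5789)²/16.5789 = 0.1504
χ² = 0.0380 + 0.0537 + 0.1064 + 0.1504 = 0.349

0.349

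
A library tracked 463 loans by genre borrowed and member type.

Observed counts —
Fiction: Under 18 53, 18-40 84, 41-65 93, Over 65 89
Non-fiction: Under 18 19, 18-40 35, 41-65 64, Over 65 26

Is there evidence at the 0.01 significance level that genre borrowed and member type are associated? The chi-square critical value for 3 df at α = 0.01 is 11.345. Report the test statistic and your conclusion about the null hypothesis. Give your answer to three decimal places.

11.617; reject H₀

Row totals: 319, 144. Column totals: 72, 119, 157, 115. Grand total N = 463.
Expected counts (row total × column total / N):
  Fiction, Under 18: 319×72/463 = 49.6069
  Fiction, 18-40: 319×119/463 = 81.9892
  Fiction, 41-65: 319×157/463 = 108.1706
  Fiction, Over 65: 319×115/463 = 79.2333
  Non-fiction, Under 18: 144×72/463 = 22.3931
  Non-fiction, 18-40: 144×119/463 = 37.0108
  Non-fiction, 41-65: 144×157/463 = 48.8294
  Non-fiction, Over 65: 144×115/463 = 35.7667
Contributions (O − E)²/E:
  (53 − 49.6069)²/49.6069 = 0.2321
  (84 − 81.9892)²/81.9892 = 0.0493
  (93 − 108.1706)²/108.1706 = 2.1276
  (89 − 79.2333)²/79.2333 = 1.2039
  (19 − 22.3931)²/22.3931 = 0.5141
  (35 − 37.0108)²/37.0108 = 0.1092
  (64 − 48.8294)²/48.8294 = 4.7133
  (26 − 35.7667)²/35.7667 = 2.6670
χ² = 0.2321 + 0.0493 + 2.1276 + 1.2039 + 0.5141 + 0.1092 + 4.7133 + 2.6670 = 11.617
df = (2−1)(4−1) = 3. Since 11.617 > 11.345, reject the null hypothesis of independence at α = 0.01.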